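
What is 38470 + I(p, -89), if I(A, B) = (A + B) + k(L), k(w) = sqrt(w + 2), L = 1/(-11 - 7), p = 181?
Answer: 38562 + sqrt(70)/6 ≈ 38563.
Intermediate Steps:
L = -1/18 (L = 1/(-18) = -1/18 ≈ -0.055556)
k(w) = sqrt(2 + w)
I(A, B) = A + B + sqrt(70)/6 (I(A, B) = (A + B) + sqrt(2 - 1/18) = (A + B) + sqrt(35/18) = (A + B) + sqrt(70)/6 = A + B + sqrt(70)/6)
38470 + I(p, -89) = 38470 + (181 - 89 + sqrt(70)/6) = 38470 + (92 + sqrt(70)/6) = 38562 + sqrt(70)/6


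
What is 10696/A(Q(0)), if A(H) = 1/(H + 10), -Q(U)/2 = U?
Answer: 106960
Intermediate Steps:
Q(U) = -2*U
A(H) = 1/(10 + H)
10696/A(Q(0)) = 10696/(1/(10 - 2*0)) = 10696/(1/(10 + 0)) = 10696/(1/10) = 10696/(⅒) = 10696*10 = 106960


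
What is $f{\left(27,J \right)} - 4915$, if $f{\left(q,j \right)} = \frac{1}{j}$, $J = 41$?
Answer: $- \frac{201514}{41} \approx -4915.0$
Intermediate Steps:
$f{\left(27,J \right)} - 4915 = \frac{1}{41} - 4915 = - \frac{201514}{41}$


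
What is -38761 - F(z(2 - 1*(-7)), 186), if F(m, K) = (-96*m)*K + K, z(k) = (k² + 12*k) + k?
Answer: 3496541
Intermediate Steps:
z(k) = k² + 13*k
F(m, K) = K - 96*K*m (F(m, K) = -96*K*m + K = K - 96*K*m)
-38761 - F(z(2 - 1*(-7)), 186) = -38761 - 186*(1 - 96*(2 - 1*(-7))*(13 + (2 - 1*(-7)))) = -38761 - 186*(1 - 96*(2 + 7)*(13 + (2 + 7))) = -38761 - 186*(1 - 864*(13 + 9)) = -38761 - 186*(1 - 864*22) = -38761 - 186*(1 - 96*198) = -38761 - 186*(1 - 19008) = -38761 - 186*(-19007) = -38761 - 1*(-3535302) = -38761 + 3535302 = 3496541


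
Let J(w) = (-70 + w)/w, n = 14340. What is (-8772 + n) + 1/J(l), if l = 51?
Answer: 105741/19 ≈ 5565.3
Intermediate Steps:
J(w) = (-70 + w)/w
(-8772 + n) + 1/J(l) = (-8772 + 14340) + 1/((-70 + 51)/51) = 5568 + 1/((1/51)*(-19)) = 5568 + 1/(-19/51) = 5568 - 51/19 = 105741/19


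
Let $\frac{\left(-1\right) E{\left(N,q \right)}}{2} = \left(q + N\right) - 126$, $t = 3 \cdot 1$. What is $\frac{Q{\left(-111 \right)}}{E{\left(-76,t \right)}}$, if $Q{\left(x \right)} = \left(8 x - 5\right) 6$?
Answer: $- \frac{2679}{199} \approx -13.462$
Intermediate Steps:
$t = 3$
$E{\left(N,q \right)} = 252 - 2 N - 2 q$ ($E{\left(N,q \right)} = - 2 \left(\left(q + N\right) - 126\right) = - 2 \left(\left(N + q\right) - 126\right) = - 2 \left(-126 + N + q\right) = 252 - 2 N - 2 q$)
$Q{\left(x \right)} = -30 + 48 x$ ($Q{\left(x \right)} = \left(-5 + 8 x\right) 6 = -30 + 48 x$)
$\frac{Q{\left(-111 \right)}}{E{\left(-76,t \right)}} = \frac{-30 + 48 \left(-111\right)}{252 - -152 - 6} = \frac{-30 - 5328}{252 + 152 - 6} = - \frac{5358}{398} = \left(-5358\right) \frac{1}{398} = - \frac{2679}{199}$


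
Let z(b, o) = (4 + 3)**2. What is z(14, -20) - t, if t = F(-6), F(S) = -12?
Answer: 61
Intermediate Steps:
z(b, o) = 49 (z(b, o) = 7**2 = 49)
t = -12
z(14, -20) - t = 49 - 1*(-12) = 49 + 12 = 61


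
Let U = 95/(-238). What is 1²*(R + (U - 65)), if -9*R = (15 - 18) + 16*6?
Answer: -54073/714 ≈ -75.733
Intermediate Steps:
U = -95/238 (U = 95*(-1/238) = -95/238 ≈ -0.39916)
R = -31/3 (R = -((15 - 18) + 16*6)/9 = -(-3 + 96)/9 = -⅑*93 = -31/3 ≈ -10.333)
1²*(R + (U - 65)) = 1²*(-31/3 + (-95/238 - 65)) = 1*(-31/3 - 15565/238) = 1*(-54073/714) = -54073/714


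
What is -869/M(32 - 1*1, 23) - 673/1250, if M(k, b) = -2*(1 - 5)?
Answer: -545817/5000 ≈ -109.16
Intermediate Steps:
M(k, b) = 8 (M(k, b) = -2*(-4) = 8)
-869/M(32 - 1*1, 23) - 673/1250 = -869/8 - 673/1250 = -545817/5000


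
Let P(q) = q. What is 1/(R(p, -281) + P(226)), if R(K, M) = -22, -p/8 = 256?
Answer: 1/204 ≈ 0.0049020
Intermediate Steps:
p = -2048 (p = -8*256 = -2048)
1/(R(p, -281) + P(226)) = 1/(-22 + 226) = 1/204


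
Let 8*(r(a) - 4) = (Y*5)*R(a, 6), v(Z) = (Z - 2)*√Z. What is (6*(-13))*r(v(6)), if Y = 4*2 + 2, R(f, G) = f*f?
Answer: -47112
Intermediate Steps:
R(f, G) = f²
v(Z) = √Z*(-2 + Z) (v(Z) = (-2 + Z)*√Z = √Z*(-2 + Z))
Y = 10 (Y = 8 + 2 = 10)
r(a) = 4 + 25*a²/4 (r(a) = 4 + ((10*5)*a²)/8 = 4 + (50*a²)/8 = 4 + 25*a²/4)
(6*(-13))*r(v(6)) = (6*(-13))*(4 + 25*(√6*(-2 + 6))²/4) = -78*(4 + 25*(√6*4)²/4) = -78*(4 + 25*(4*√6)²/4) = -78*(4 + (25/4)*96) = -78*(4 + 600) = -78*604 = -47112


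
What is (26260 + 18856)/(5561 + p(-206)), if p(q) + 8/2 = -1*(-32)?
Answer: 45116/5589 ≈ 8.0723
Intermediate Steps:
p(q) = 28 (p(q) = -4 - 1*(-32) = -4 + 32 = 28)
(26260 + 18856)/(5561 + p(-206)) = (26260 + 18856)/(5561 + 28) = 45116/5589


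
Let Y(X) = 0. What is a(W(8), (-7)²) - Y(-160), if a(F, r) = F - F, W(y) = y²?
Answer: 0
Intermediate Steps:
a(F, r) = 0
a(W(8), (-7)²) - Y(-160) = 0 - 1*0 = 0 + 0 = 0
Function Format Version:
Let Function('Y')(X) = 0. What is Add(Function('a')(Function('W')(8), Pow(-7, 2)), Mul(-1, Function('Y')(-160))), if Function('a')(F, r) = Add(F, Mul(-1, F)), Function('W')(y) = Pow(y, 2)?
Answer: 0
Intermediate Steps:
Function('a')(F, r) = 0
Add(Function('a')(Function('W')(8), Pow(-7, 2)), Mul(-1, Function('Y')(-160))) = Add(0, Mul(-1, 0)) = Add(0, 0) = 0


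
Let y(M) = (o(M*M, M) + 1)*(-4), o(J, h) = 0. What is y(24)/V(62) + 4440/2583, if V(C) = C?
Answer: 44158/26691 ≈ 1.6544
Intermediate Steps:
y(M) = -4 (y(M) = (0 + 1)*(-4) = 1*(-4) = -4)
y(24)/V(62) + 4440/2583 = -4/62 + 4440/2583 = -4*1/62 + 4440*(1/2583) = -2/31 + 1480/861 = 44158/26691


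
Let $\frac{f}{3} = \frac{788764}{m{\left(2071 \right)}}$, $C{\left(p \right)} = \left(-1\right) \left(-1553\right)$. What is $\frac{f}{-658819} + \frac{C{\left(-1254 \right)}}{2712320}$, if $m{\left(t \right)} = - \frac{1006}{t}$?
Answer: $\frac{6646499769500341}{898824758890240} \approx 7.3947$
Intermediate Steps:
$C{\left(p \right)} = 1553$
$f = - \frac{2450295366}{503}$ ($f = 3 \frac{788764}{\left(-1006\right) \frac{1}{2071}} = 3 \frac{788764}{- \frac{1006}{2071}} = 3 \cdot 788764 \left(- \frac{2071}{1006}\right) = 3 \left(- \frac{816765122}{503}\right) = - \frac{2450295366}{503} \approx -4.8714 \cdot 10^{6}$)
$\frac{f}{-658819} + \frac{C{\left(-1254 \right)}}{2712320} = - \frac{2450295366}{503 \left(-658819\right)} + \frac{1553}{2712320} = \left(- \frac{2450295366}{503}\right) \left(- \frac{1}{658819}\right) + 1553 \cdot \frac{1}{2712320} = \frac{2450295366}{331385957} + \frac{1553}{2712320} = \frac{6646499769500341}{898824758890240}$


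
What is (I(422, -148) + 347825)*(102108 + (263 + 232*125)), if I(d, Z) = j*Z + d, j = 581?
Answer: 34453227089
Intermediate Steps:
I(d, Z) = d + 581*Z (I(d, Z) = 581*Z + d = d + 581*Z)
(I(422, -148) + 347825)*(102108 + (263 + 232*125)) = ((422 + 581*(-148)) + 347825)*(102108 + (263 + 232*125)) = ((422 - 85988) + 347825)*(102108 + (263 + 29000)) = (-85566 + 347825)*(102108 + 29263) = 262259*131371 = 34453227089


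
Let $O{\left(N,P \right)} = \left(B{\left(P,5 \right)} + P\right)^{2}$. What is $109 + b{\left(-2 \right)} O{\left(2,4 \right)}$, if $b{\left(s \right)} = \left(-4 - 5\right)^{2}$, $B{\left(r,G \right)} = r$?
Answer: $5293$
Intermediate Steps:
$b{\left(s \right)} = 81$ ($b{\left(s \right)} = \left(-9\right)^{2} = 81$)
$O{\left(N,P \right)} = 4 P^{2}$ ($O{\left(N,P \right)} = \left(P + P\right)^{2} = \left(2 P\right)^{2} = 4 P^{2}$)
$109 + b{\left(-2 \right)} O{\left(2,4 \right)} = 109 + 81 \cdot 4 \cdot 4^{2} = 109 + 81 \cdot 4 \cdot 16 = 109 + 81 \cdot 64 = 109 + 5184 = 5293$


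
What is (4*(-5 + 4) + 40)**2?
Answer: 1296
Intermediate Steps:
(4*(-5 + 4) + 40)**2 = (4*(-1) + 40)**2 = (-4 + 40)**2 = 36**2 = 1296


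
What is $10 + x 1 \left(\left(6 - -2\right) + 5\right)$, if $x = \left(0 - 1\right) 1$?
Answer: $-3$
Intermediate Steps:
$x = -1$ ($x = \left(-1\right) 1 = -1$)
$10 + x 1 \left(\left(6 - -2\right) + 5\right) = 10 - 1 \left(\left(6 - -2\right) + 5\right) = 10 - 1 \left(\left(6 + 2\right) + 5\right) = 10 - 1 \left(8 + 5\right) = 10 - 1 \cdot 13 = 10 - 13 = -3$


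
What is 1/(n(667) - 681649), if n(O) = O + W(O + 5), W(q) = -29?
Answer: -1/681011 ≈ -1.4684e-6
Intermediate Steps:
n(O) = -29 + O (n(O) = O - 29 = -29 + O)
1/(n(667) - 681649) = 1/((-29 + 667) - 681649) = 1/(638 - 681649) = 1/(-681011) = -1/681011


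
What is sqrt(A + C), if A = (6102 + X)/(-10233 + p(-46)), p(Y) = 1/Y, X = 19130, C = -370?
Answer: I*sqrt(82529609838738)/470719 ≈ 19.299*I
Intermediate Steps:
A = -1160672/470719 (A = (6102 + 19130)/(-10233 + 1/(-46)) = 25232/(-10233 - 1/46) = 25232/(-470719/46) = 25232*(-46/470719) = -1160672/470719 ≈ -2.4657)
sqrt(A + C) = sqrt(-1160672/470719 - 370) = sqrt(-175326702/470719) = I*sqrt(82529609838738)/470719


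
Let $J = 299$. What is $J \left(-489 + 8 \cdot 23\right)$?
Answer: $-91195$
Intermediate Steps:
$J \left(-489 + 8 \cdot 23\right) = 299 \left(-489 + 8 \cdot 23\right) = 299 \left(-489 + 184\right) = 299 \left(-305\right) = -91195$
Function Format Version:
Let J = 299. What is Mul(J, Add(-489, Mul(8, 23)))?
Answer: -91195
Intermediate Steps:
Mul(J, Add(-489, Mul(8, 23))) = Mul(299, Add(-489, Mul(8, 23))) = Mul(299, Add(-489, 184)) = Mul(299, -305) = -91195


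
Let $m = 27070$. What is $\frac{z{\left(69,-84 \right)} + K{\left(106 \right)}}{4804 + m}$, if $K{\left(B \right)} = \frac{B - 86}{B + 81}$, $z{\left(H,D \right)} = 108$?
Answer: $\frac{10108}{2980219} \approx 0.0033917$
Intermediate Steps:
$K{\left(B \right)} = \frac{-86 + B}{81 + B}$
$\frac{z{\left(69,-84 \right)} + K{\left(106 \right)}}{4804 + m} = \frac{108 + \frac{-86 + 106}{81 + 106}}{4804 + 27070} = \frac{108 + \frac{1}{187} \cdot 20}{31874} = \left(108 + \frac{1}{187} \cdot 20\right) \frac{1}{31874} = \left(108 + \frac{20}{187}\right) \frac{1}{31874} = \frac{20216}{187} \cdot \frac{1}{31874} = \frac{10108}{2980219}$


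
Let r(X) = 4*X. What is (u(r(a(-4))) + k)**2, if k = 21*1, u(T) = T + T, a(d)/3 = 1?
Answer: 2025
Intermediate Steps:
a(d) = 3 (a(d) = 3*1 = 3)
u(T) = 2*T
k = 21
(u(r(a(-4))) + k)**2 = (2*(4*3) + 21)**2 = (2*12 + 21)**2 = (24 + 21)**2 = 45**2 = 2025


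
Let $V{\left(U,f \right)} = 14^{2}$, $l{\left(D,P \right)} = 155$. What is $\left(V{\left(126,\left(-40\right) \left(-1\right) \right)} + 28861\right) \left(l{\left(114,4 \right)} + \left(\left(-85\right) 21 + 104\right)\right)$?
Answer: $-44340982$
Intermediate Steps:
$V{\left(U,f \right)} = 196$
$\left(V{\left(126,\left(-40\right) \left(-1\right) \right)} + 28861\right) \left(l{\left(114,4 \right)} + \left(\left(-85\right) 21 + 104\right)\right) = \left(196 + 28861\right) \left(155 + \left(\left(-85\right) 21 + 104\right)\right) = 29057 \left(155 + \left(-1785 + 104\right)\right) = 29057 \left(155 - 1681\right) = 29057 \left(-1526\right) = -44340982$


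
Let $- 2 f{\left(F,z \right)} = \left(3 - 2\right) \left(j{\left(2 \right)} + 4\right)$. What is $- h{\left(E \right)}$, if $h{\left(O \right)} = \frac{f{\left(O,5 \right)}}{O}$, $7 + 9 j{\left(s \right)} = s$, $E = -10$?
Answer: $- \frac{31}{180} \approx -0.17222$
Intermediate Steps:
$j{\left(s \right)} = - \frac{7}{9} + \frac{s}{9}$
$f{\left(F,z \right)} = - \frac{31}{18}$ ($f{\left(F,z \right)} = - \frac{\left(3 - 2\right) \left(\left(- \frac{7}{9} + \frac{1}{9} \cdot 2\right) + 4\right)}{2} = - \frac{1 \left(\left(- \frac{7}{9} + \frac{2}{9}\right) + 4\right)}{2} = - \frac{1 \left(- \frac{5}{9} + 4\right)}{2} = - \frac{1 \cdot \frac{31}{9}}{2} = \left(- \frac{1}{2}\right) \frac{31}{9} = - \frac{31}{18}$)
$h{\left(O \right)} = - \frac{31}{18 O}$
$- h{\left(E \right)} = - \frac{-31}{18 \left(-10\right)} = - \frac{\left(-31\right) \left(-1\right)}{18 \cdot 10} = \left(-1\right) \frac{31}{180} = - \frac{31}{180}$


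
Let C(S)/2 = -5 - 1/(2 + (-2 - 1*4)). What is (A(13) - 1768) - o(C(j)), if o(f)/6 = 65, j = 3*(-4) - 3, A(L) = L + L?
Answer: -2132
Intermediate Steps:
A(L) = 2*L
j = -15 (j = -12 - 3 = -15)
C(S) = -19/2 (C(S) = 2*(-5 - 1/(2 + (-2 - 1*4))) = 2*(-5 - 1/(2 + (-2 - 4))) = 2*(-5 - 1/(2 - 6)) = 2*(-5 - 1/(-4)) = 2*(-5 - 1*(-¼)) = 2*(-5 + ¼) = 2*(-19/4) = -19/2)
o(f) = 390 (o(f) = 6*65 = 390)
(A(13) - 1768) - o(C(j)) = (2*13 - 1768) - 1*390 = (26 - 1768) - 390 = -1742 - 390 = -2132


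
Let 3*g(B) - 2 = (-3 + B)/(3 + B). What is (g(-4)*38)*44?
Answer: 5016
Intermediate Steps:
g(B) = 2/3 + (-3 + B)/(3*(3 + B)) (g(B) = 2/3 + ((-3 + B)/(3 + B))/3 = 2/3 + (-3 + B)/(3*(3 + B)))
(g(-4)*38)*44 = (((1 - 4)/(3 - 4))*38)*44 = ((-3/(-1))*38)*44 = (-1*(-3)*38)*44 = (3*38)*44 = 114*44 = 5016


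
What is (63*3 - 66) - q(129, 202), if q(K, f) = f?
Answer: -79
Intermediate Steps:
(63*3 - 66) - q(129, 202) = (63*3 - 66) - 1*202 = (189 - 66) - 202 = 123 - 202 = -79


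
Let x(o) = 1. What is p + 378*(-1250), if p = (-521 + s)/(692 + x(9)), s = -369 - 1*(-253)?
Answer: -46777591/99 ≈ -4.7250e+5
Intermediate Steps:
s = -116 (s = -369 + 253 = -116)
p = -91/99 (p = (-521 - 116)/(692 + 1) = -637/693 = -637*1/693 = -91/99 ≈ -0.91919)
p + 378*(-1250) = -91/99 + 378*(-1250) = -91/99 - 472500 = -46777591/99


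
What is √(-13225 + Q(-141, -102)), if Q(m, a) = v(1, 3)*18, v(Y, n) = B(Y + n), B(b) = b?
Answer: I*√13153 ≈ 114.69*I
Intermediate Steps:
v(Y, n) = Y + n
Q(m, a) = 72 (Q(m, a) = (1 + 3)*18 = 4*18 = 72)
√(-13225 + Q(-141, -102)) = √(-13225 + 72) = √(-13153) = I*√13153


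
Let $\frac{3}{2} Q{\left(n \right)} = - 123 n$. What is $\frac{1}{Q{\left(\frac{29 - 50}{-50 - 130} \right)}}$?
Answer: $- \frac{30}{287} \approx -0.10453$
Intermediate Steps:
$Q{\left(n \right)} = - 82 n$ ($Q{\left(n \right)} = \frac{2 \left(- 123 n\right)}{3} = - 82 n$)
$\frac{1}{Q{\left(\frac{29 - 50}{-50 - 130} \right)}} = \frac{1}{\left(-82\right) \frac{29 - 50}{-50 - 130}} = \frac{1}{\left(-82\right) \left(- \frac{21}{-180}\right)} = \frac{1}{\left(-82\right) \left(\left(-21\right) \left(- \frac{1}{180}\right)\right)} = \frac{1}{\left(-82\right) \frac{7}{60}} = \frac{1}{- \frac{287}{30}} = - \frac{30}{287}$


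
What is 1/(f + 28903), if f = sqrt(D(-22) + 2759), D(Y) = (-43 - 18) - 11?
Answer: 28903/835380722 - sqrt(2687)/835380722 ≈ 3.4537e-5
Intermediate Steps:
D(Y) = -72 (D(Y) = -61 - 11 = -72)
f = sqrt(2687) (f = sqrt(-72 + 2759) = sqrt(2687) ≈ 51.836)
1/(f + 28903) = 1/(sqrt(2687) + 28903) = 1/(28903 + sqrt(2687))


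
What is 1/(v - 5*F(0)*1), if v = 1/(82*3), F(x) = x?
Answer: 246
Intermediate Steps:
v = 1/246 ≈ 0.0040650
1/(v - 5*F(0)*1) = 1/(1/246 - 5*0*1) = 1/(1/246 + 0*1) = 1/(1/246 + 0) = 1/(1/246) = 246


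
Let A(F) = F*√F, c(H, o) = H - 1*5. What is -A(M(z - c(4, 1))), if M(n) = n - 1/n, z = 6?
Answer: -192*√21/49 ≈ -17.956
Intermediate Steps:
c(H, o) = -5 + H (c(H, o) = H - 5 = -5 + H)
M(n) = n - 1/n
A(F) = F^(3/2)
-A(M(z - c(4, 1))) = -((6 - (-5 + 4)) - 1/(6 - (-5 + 4)))^(3/2) = -((6 - 1*(-1)) - 1/(6 - 1*(-1)))^(3/2) = -((6 + 1) - 1/(6 + 1))^(3/2) = -(7 - 1/7)^(3/2) = -(7 - 1*⅐)^(3/2) = -(7 - ⅐)^(3/2) = -(48/7)^(3/2) = -192*√21/49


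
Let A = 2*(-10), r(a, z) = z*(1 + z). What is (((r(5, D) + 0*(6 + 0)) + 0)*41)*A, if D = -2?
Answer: -1640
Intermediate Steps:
A = -20
(((r(5, D) + 0*(6 + 0)) + 0)*41)*A = (((-2*(1 - 2) + 0*(6 + 0)) + 0)*41)*(-20) = (((-2*(-1) + 0*6) + 0)*41)*(-20) = (((2 + 0) + 0)*41)*(-20) = ((2 + 0)*41)*(-20) = (2*41)*(-20) = 82*(-20) = -1640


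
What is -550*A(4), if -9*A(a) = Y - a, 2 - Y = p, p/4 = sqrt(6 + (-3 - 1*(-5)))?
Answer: -1100/9 - 4400*sqrt(2)/9 ≈ -813.62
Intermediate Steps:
p = 8*sqrt(2) (p = 4*sqrt(6 + (-3 - 1*(-5))) = 4*sqrt(6 + (-3 + 5)) = 4*sqrt(6 + 2) = 4*sqrt(8) = 4*(2*sqrt(2)) = 8*sqrt(2) ≈ 11.314)
Y = 2 - 8*sqrt(2) ≈ -9.3137
A(a) = -2/9 + a/9 + 8*sqrt(2)/9 (A(a) = -((2 - 8*sqrt(2)) - a)/9 = -(2 - a - 8*sqrt(2))/9 = -2/9 + a/9 + 8*sqrt(2)/9)
-550*A(4) = -550*(-2/9 + (1/9)*4 + 8*sqrt(2)/9) = -550*(-2/9 + 4/9 + 8*sqrt(2)/9) = -550*(2/9 + 8*sqrt(2)/9) = -1100/9 - 4400*sqrt(2)/9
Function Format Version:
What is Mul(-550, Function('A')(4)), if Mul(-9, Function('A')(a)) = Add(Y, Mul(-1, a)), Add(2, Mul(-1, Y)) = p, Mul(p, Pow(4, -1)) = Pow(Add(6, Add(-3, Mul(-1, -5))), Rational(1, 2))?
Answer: Add(Rational(-1100, 9), Mul(Rational(-4400, 9), Pow(2, Rational(1, 2)))) ≈ -813.62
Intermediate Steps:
p = Mul(8, Pow(2, Rational(1, 2))) (p = Mul(4, Pow(Add(6, Add(-3, Mul(-1, -5))), Rational(1, 2))) = Mul(4, Pow(Add(6, Add(-3, 5)), Rational(1, 2))) = Mul(4, Pow(Add(6, 2), Rational(1, 2))) = Mul(4, Pow(8, Rational(1, 2))) = Mul(4, Mul(2, Pow(2, Rational(1, 2)))) = Mul(8, Pow(2, Rational(1, 2))) ≈ 11.314)
Y = Add(2, Mul(-8, Pow(2, Rational(1, 2)))) (Y = Add(2, Mul(-1, Mul(8, Pow(2, Rational(1, 2))))) = Add(2, Mul(-8, Pow(2, Rational(1, 2)))) ≈ -9.3137)
Function('A')(a) = Add(Rational(-2, 9), Mul(Rational(1, 9), a), Mul(Rational(8, 9), Pow(2, Rational(1, 2)))) (Function('A')(a) = Mul(Rational(-1, 9), Add(Add(2, Mul(-8, Pow(2, Rational(1, 2)))), Mul(-1, a))) = Mul(Rational(-1, 9), Add(2, Mul(-1, a), Mul(-8, Pow(2, Rational(1, 2))))) = Add(Rational(-2, 9), Mul(Rational(1, 9), a), Mul(Rational(8, 9), Pow(2, Rational(1, 2)))))
Mul(-550, Function('A')(4)) = Mul(-550, Add(Rational(-2, 9), Mul(Rational(1, 9), 4), Mul(Rational(8, 9), Pow(2, Rational(1, 2))))) = Mul(-550, Add(Rational(-2, 9), Rational(4, 9), Mul(Rational(8, 9), Pow(2, Rational(1, 2))))) = Mul(-550, Add(Rational(2, 9), Mul(Rational(8, 9), Pow(2, Rational(1, 2))))) = Add(Rational(-1100, 9), Mul(Rational(-4400, 9), Pow(2, Rational(1, 2))))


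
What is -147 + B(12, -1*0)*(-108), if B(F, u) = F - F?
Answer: -147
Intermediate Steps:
B(F, u) = 0
-147 + B(12, -1*0)*(-108) = -147 + 0*(-108) = -147 + 0 = -147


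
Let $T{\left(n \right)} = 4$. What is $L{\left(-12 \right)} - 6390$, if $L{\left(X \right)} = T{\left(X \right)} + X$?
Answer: $-6398$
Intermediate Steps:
$L{\left(X \right)} = 4 + X$
$L{\left(-12 \right)} - 6390 = \left(4 - 12\right) - 6390 = -8 - 6390 = -6398$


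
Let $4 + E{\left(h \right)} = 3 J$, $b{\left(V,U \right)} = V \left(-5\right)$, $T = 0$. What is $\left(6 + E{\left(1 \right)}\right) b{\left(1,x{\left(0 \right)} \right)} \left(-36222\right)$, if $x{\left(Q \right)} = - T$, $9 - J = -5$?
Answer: $7968840$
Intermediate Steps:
$J = 14$ ($J = 9 - -5 = 9 + 5 = 14$)
$x{\left(Q \right)} = 0$ ($x{\left(Q \right)} = \left(-1\right) 0 = 0$)
$b{\left(V,U \right)} = - 5 V$
$E{\left(h \right)} = 38$ ($E{\left(h \right)} = -4 + 3 \cdot 14 = -4 + 42 = 38$)
$\left(6 + E{\left(1 \right)}\right) b{\left(1,x{\left(0 \right)} \right)} \left(-36222\right) = \left(6 + 38\right) \left(\left(-5\right) 1\right) \left(-36222\right) = 44 \left(-5\right) \left(-36222\right) = \left(-220\right) \left(-36222\right) = 7968840$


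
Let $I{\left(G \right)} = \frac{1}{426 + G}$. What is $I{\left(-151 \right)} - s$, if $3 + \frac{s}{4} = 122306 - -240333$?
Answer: $- \frac{398899599}{275} \approx -1.4505 \cdot 10^{6}$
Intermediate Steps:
$s = 1450544$ ($s = -12 + 4 \left(122306 - -240333\right) = -12 + 4 \left(122306 + 240333\right) = -12 + 4 \cdot 362639 = -12 + 1450556 = 1450544$)
$I{\left(-151 \right)} - s = \frac{1}{426 - 151} - 1450544 = \frac{1}{275} - 1450544 = - \frac{398899599}{275}$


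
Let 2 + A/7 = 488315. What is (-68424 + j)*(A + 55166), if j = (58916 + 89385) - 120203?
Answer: -140066594382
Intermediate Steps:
A = 3418191 (A = -14 + 7*488315 = -14 + 3418205 = 3418191)
j = 28098 (j = 148301 - 120203 = 28098)
(-68424 + j)*(A + 55166) = (-68424 + 28098)*(3418191 + 55166) = -40326*3473357 = -140066594382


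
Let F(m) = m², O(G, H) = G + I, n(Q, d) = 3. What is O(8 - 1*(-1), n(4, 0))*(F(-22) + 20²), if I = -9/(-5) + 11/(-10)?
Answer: 42874/5 ≈ 8574.8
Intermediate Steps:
I = 7/10 (I = -9*(-⅕) + 11*(-⅒) = 9/5 - 11/10 = 7/10 ≈ 0.70000)
O(G, H) = 7/10 + G (O(G, H) = G + 7/10 = 7/10 + G)
O(8 - 1*(-1), n(4, 0))*(F(-22) + 20²) = (7/10 + (8 - 1*(-1)))*((-22)² + 20²) = (7/10 + (8 + 1))*(484 + 400) = (7/10 + 9)*884 = (97/10)*884 = 42874/5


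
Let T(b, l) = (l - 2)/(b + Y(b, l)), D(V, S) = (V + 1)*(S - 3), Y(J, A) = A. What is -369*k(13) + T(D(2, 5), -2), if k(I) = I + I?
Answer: -9595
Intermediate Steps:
D(V, S) = (1 + V)*(-3 + S)
T(b, l) = (-2 + l)/(b + l) (T(b, l) = (l - 2)/(b + l) = (-2 + l)/(b + l))
k(I) = 2*I
-369*k(13) + T(D(2, 5), -2) = -738*13 + (-2 - 2)/((-3 + 5 - 3*2 + 5*2) - 2) = -369*26 - 4/((-3 + 5 - 6 + 10) - 2) = -9594 - 4/(6 - 2) = -9594 - 4/4 = -9594 + (¼)*(-4) = -9594 - 1 = -9595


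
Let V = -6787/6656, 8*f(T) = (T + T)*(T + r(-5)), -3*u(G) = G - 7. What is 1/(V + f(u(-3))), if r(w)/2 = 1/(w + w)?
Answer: 59904/95333 ≈ 0.62837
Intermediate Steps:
r(w) = 1/w (r(w) = 2/(w + w) = 2/((2*w)) = 2*(1/(2*w)) = 1/w)
u(G) = 7/3 - G/3 (u(G) = -(G - 7)/3 = -(-7 + G)/3 = 7/3 - G/3)
f(T) = T*(-1/5 + T)/4 (f(T) = ((T + T)*(T + 1/(-5)))/8 = ((2*T)*(T - 1/5))/8 = ((2*T)*(-1/5 + T))/8 = (2*T*(-1/5 + T))/8 = T*(-1/5 + T)/4)
V = -6787/6656 (V = -6787*1/6656 = -6787/6656 ≈ -1.0197)
1/(V + f(u(-3))) = 1/(-6787/6656 + (7/3 - 1/3*(-3))*(-1 + 5*(7/3 - 1/3*(-3)))/20) = 1/(-6787/6656 + (7/3 + 1)*(-1 + 5*(7/3 + 1))/20) = 1/(-6787/6656 + (1/20)*(10/3)*(-1 + 5*(10/3))) = 1/(-6787/6656 + (1/20)*(10/3)*(-1 + 50/3)) = 1/(-6787/6656 + (1/20)*(10/3)*(47/3)) = 1/(-6787/6656 + 47/18) = 1/(95333/59904) = 59904/95333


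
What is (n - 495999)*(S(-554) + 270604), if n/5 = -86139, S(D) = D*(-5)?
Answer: -253334045556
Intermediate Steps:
S(D) = -5*D
n = -430695 (n = 5*(-86139) = -430695)
(n - 495999)*(S(-554) + 270604) = (-430695 - 495999)*(-5*(-554) + 270604) = -926694*(2770 + 270604) = -926694*273374 = -253334045556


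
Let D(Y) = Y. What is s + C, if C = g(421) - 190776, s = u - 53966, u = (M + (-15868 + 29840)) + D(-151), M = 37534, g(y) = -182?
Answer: -193569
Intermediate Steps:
u = 51355 (u = (37534 + (-15868 + 29840)) - 151 = (37534 + 13972) - 151 = 51506 - 151 = 51355)
s = -2611 (s = 51355 - 53966 = -2611)
C = -190958 (C = -182 - 190776 = -190958)
s + C = -2611 - 190958 = -193569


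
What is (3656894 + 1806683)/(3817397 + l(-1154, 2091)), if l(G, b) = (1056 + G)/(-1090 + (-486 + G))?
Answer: 1065397515/744392422 ≈ 1.4312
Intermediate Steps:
l(G, b) = (1056 + G)/(-1576 + G)
(3656894 + 1806683)/(3817397 + l(-1154, 2091)) = (3656894 + 1806683)/(3817397 + (1056 - 1154)/(-1576 - 1154)) = 5463577/(3817397 - 98/(-2730)) = 5463577/(3817397 - 1/2730*(-98)) = 5463577/(3817397 + 7/195) = 5463577/(744392422/195) = 5463577*(195/744392422) = 1065397515/744392422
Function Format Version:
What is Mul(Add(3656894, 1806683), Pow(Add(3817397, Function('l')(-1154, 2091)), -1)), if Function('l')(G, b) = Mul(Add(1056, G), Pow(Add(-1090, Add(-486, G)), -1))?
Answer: Rational(1065397515, 744392422) ≈ 1.4312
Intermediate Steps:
Function('l')(G, b) = Mul(Pow(Add(-1576, G), -1), Add(1056, G)) (Function('l')(G, b) = Mul(Add(1056, G), Pow(Add(-1576, G), -1)) = Mul(Pow(Add(-1576, G), -1), Add(1056, G)))
Mul(Add(3656894, 1806683), Pow(Add(3817397, Function('l')(-1154, 2091)), -1)) = Mul(Add(3656894, 1806683), Pow(Add(3817397, Mul(Pow(Add(-1576, -1154), -1), Add(1056, -1154))), -1)) = Mul(5463577, Pow(Add(3817397, Mul(Pow(-2730, -1), -98)), -1)) = Mul(5463577, Pow(Add(3817397, Mul(Rational(-1, 2730), -98)), -1)) = Mul(5463577, Pow(Add(3817397, Rational(7, 195)), -1)) = Mul(5463577, Pow(Rational(744392422, 195), -1)) = Mul(5463577, Rational(195, 744392422)) = Rational(1065397515, 744392422)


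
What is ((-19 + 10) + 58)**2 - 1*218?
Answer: 2183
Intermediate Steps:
((-19 + 10) + 58)**2 - 1*218 = (-9 + 58)**2 - 218 = 49**2 - 218 = 2401 - 218 = 2183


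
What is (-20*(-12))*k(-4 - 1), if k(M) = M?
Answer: -1200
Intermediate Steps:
(-20*(-12))*k(-4 - 1) = (-20*(-12))*(-4 - 1) = 240*(-5) = -1200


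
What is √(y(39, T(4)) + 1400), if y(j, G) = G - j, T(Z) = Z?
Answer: √1365 ≈ 36.946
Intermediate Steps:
√(y(39, T(4)) + 1400) = √((4 - 1*39) + 1400) = √((4 - 39) + 1400) = √(-35 + 1400) = √1365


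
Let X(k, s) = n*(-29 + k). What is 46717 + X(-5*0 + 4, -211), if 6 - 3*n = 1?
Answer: 140026/3 ≈ 46675.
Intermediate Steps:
n = 5/3 (n = 2 - ⅓*1 = 2 - ⅓ = 5/3 ≈ 1.6667)
X(k, s) = -145/3 + 5*k/3 (X(k, s) = 5*(-29 + k)/3 = -145/3 + 5*k/3)
46717 + X(-5*0 + 4, -211) = 46717 + (-145/3 + 5*(-5*0 + 4)/3) = 46717 + (-145/3 + 5*(0 + 4)/3) = 46717 + (-145/3 + (5/3)*4) = 46717 + (-145/3 + 20/3) = 46717 - 125/3 = 140026/3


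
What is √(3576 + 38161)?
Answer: √41737 ≈ 204.30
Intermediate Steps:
√(3576 + 38161) = √41737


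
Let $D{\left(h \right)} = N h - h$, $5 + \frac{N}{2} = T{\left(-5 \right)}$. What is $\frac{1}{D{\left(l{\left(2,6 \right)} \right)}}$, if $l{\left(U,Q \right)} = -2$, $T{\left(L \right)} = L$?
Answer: $\frac{1}{42} \approx 0.02381$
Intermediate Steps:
$N = -20$ ($N = -10 + 2 \left(-5\right) = -10 - 10 = -20$)
$D{\left(h \right)} = - 21 h$ ($D{\left(h \right)} = - 20 h - h = - 21 h$)
$\frac{1}{D{\left(l{\left(2,6 \right)} \right)}} = \frac{1}{\left(-21\right) \left(-2\right)} = \frac{1}{42}$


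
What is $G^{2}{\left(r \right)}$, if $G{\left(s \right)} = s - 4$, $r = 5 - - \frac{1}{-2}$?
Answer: $\frac{1}{4} \approx 0.25$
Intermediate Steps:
$r = \frac{9}{2}$ ($r = 5 - \left(-1\right) \left(- \frac{1}{2}\right) = 5 - \frac{1}{2} = \frac{9}{2} \approx 4.5$)
$G{\left(s \right)} = -4 + s$
$G^{2}{\left(r \right)} = \left(-4 + \frac{9}{2}\right)^{2} = \left(\frac{1}{2}\right)^{2} = \frac{1}{4}$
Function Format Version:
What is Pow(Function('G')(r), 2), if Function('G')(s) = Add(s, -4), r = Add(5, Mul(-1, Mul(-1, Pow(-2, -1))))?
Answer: Rational(1, 4) ≈ 0.25000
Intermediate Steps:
r = Rational(9, 2) (r = Add(5, Mul(-1, Mul(-1, Rational(-1, 2)))) = Add(5, Mul(-1, Rational(1, 2))) = Add(5, Rational(-1, 2)) = Rational(9, 2) ≈ 4.5000)
Function('G')(s) = Add(-4, s)
Pow(Function('G')(r), 2) = Pow(Add(-4, Rational(9, 2)), 2) = Pow(Rational(1, 2), 2) = Rational(1, 4)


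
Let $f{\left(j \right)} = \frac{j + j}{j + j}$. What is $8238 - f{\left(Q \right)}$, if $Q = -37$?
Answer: $8237$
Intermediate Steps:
$f{\left(j \right)} = 1$ ($f{\left(j \right)} = \frac{2 j}{2 j} = 2 j \frac{1}{2 j} = 1$)
$8238 - f{\left(Q \right)} = 8238 - 1 = 8237$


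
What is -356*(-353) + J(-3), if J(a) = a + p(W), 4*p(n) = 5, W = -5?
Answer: 502665/4 ≈ 1.2567e+5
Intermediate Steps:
p(n) = 5/4 (p(n) = (¼)*5 = 5/4)
J(a) = 5/4 + a (J(a) = a + 5/4 = 5/4 + a)
-356*(-353) + J(-3) = -356*(-353) + (5/4 - 3) = 125668 - 7/4 = 502665/4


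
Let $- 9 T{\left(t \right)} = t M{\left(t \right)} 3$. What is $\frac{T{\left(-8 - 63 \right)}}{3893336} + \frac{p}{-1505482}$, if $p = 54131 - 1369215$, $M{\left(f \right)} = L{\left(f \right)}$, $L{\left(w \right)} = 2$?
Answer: $\frac{3840101354779}{4396010450964} \approx 0.87354$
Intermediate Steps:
$M{\left(f \right)} = 2$
$T{\left(t \right)} = - \frac{2 t}{3}$ ($T{\left(t \right)} = - \frac{t 2 \cdot 3}{9} = - \frac{2 t 3}{9} = - \frac{6 t}{9} = - \frac{2 t}{3}$)
$p = -1315084$
$\frac{T{\left(-8 - 63 \right)}}{3893336} + \frac{p}{-1505482} = \frac{\left(- \frac{2}{3}\right) \left(-8 - 63\right)}{3893336} - \frac{1315084}{-1505482} = - \frac{2 \left(-8 - 63\right)}{3} \cdot \frac{1}{3893336} - - \frac{657542}{752741} = \left(- \frac{2}{3}\right) \left(-71\right) \frac{1}{3893336} + \frac{657542}{752741} = \frac{142}{3} \cdot \frac{1}{3893336} + \frac{657542}{752741} = \frac{71}{5840004} + \frac{657542}{752741} = \frac{3840101354779}{4396010450964}$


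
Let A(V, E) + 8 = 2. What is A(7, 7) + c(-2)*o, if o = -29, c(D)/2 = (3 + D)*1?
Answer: -64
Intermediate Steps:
A(V, E) = -6 (A(V, E) = -8 + 2 = -6)
c(D) = 6 + 2*D (c(D) = 2*((3 + D)*1) = 2*(3 + D) = 6 + 2*D)
A(7, 7) + c(-2)*o = -6 + (6 + 2*(-2))*(-29) = -6 + (6 - 4)*(-29) = -6 + 2*(-29) = -6 - 58 = -64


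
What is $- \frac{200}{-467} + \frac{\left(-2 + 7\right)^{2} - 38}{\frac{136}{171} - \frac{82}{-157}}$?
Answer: $- \frac{155913337}{16519658} \approx -9.438$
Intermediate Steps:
$- \frac{200}{-467} + \frac{\left(-2 + 7\right)^{2} - 38}{\frac{136}{171} - \frac{82}{-157}} = \left(-200\right) \left(- \frac{1}{467}\right) + \frac{5^{2} - 38}{136 \cdot \frac{1}{171} - - \frac{82}{157}} = \frac{200}{467} + \frac{25 - 38}{\frac{136}{171} + \frac{82}{157}} = \frac{200}{467} - \frac{13}{\frac{35374}{26847}} = \frac{200}{467} - \frac{349011}{35374} = - \frac{155913337}{16519658}$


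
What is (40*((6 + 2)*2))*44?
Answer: 28160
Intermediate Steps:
(40*((6 + 2)*2))*44 = (40*(8*2))*44 = (40*16)*44 = 640*44 = 28160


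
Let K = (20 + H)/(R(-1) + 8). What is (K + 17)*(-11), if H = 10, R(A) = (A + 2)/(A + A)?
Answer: -231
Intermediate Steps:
R(A) = (2 + A)/(2*A) (R(A) = (2 + A)/((2*A)) = (2 + A)*(1/(2*A)) = (2 + A)/(2*A))
K = 4 (K = (20 + 10)/((½)*(2 - 1)/(-1) + 8) = 30/((½)*(-1)*1 + 8) = 30/(-½ + 8) = 30/(15/2) = 30*(2/15) = 4)
(K + 17)*(-11) = (4 + 17)*(-11) = 21*(-11) = -231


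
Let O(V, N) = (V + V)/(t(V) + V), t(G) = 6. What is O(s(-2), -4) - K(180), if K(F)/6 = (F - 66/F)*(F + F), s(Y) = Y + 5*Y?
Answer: -388004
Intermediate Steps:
s(Y) = 6*Y
O(V, N) = 2*V/(6 + V) (O(V, N) = (V + V)/(6 + V) = (2*V)/(6 + V) = 2*V/(6 + V))
K(F) = 12*F*(F - 66/F) (K(F) = 6*((F - 66/F)*(F + F)) = 6*((F - 66/F)*(2*F)) = 6*(2*F*(F - 66/F)) = 12*F*(F - 66/F))
O(s(-2), -4) - K(180) = 2*(6*(-2))/(6 + 6*(-2)) - (-792 + 12*180**2) = 2*(-12)/(6 - 12) - (-792 + 12*32400) = 2*(-12)/(-6) - (-792 + 388800) = 2*(-12)*(-1/6) - 1*388008 = 4 - 388008 = -388004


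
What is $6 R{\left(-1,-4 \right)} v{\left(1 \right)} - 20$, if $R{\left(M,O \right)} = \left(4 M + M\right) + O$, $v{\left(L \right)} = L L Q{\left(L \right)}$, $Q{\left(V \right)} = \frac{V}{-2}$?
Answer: $7$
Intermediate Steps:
$Q{\left(V \right)} = - \frac{V}{2}$ ($Q{\left(V \right)} = V \left(- \frac{1}{2}\right) = - \frac{V}{2}$)
$v{\left(L \right)} = - \frac{L^{3}}{2}$ ($v{\left(L \right)} = L L \left(- \frac{L}{2}\right) = L^{2} \left(- \frac{L}{2}\right) = - \frac{L^{3}}{2}$)
$R{\left(M,O \right)} = O + 5 M$ ($R{\left(M,O \right)} = 5 M + O = O + 5 M$)
$6 R{\left(-1,-4 \right)} v{\left(1 \right)} - 20 = 6 \left(-4 + 5 \left(-1\right)\right) \left(- \frac{1^{3}}{2}\right) - 20 = 6 \left(-4 - 5\right) \left(\left(- \frac{1}{2}\right) 1\right) - 20 = 6 \left(-9\right) \left(- \frac{1}{2}\right) - 20 = \left(-54\right) \left(- \frac{1}{2}\right) - 20 = 27 - 20 = 7$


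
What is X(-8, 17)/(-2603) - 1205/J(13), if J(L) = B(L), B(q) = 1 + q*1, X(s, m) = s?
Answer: -3136503/36442 ≈ -86.068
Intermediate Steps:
B(q) = 1 + q
J(L) = 1 + L
X(-8, 17)/(-2603) - 1205/J(13) = -8/(-2603) - 1205/(1 + 13) = -8*(-1/2603) - 1205/14 = 8/2603 - 1205*1/14 = 8/2603 - 1205/14 = -3136503/36442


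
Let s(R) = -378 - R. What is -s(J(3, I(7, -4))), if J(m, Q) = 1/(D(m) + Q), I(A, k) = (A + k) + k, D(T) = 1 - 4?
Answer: 1511/4 ≈ 377.75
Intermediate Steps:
D(T) = -3
I(A, k) = A + 2*k
J(m, Q) = 1/(-3 + Q)
-s(J(3, I(7, -4))) = -(-378 - 1/(-3 + (7 + 2*(-4)))) = -(-378 - 1/(-3 + (7 - 8))) = -(-378 - 1/(-3 - 1)) = -(-378 - 1/(-4)) = -(-378 - 1*(-1/4)) = -(-378 + 1/4) = -1*(-1511/4) = 1511/4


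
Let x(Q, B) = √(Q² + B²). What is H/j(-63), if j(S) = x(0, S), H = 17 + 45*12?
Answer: 557/63 ≈ 8.8413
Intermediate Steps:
H = 557 (H = 17 + 540 = 557)
x(Q, B) = √(B² + Q²)
j(S) = √(S²) (j(S) = √(S² + 0²) = √(S² + 0) = √(S²))
H/j(-63) = 557/(√((-63)²)) = 557/(√3969) = 557/63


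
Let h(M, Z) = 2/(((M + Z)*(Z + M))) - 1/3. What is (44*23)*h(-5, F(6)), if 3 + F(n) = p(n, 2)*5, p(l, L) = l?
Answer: -10994/33 ≈ -333.15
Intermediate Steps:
F(n) = -3 + 5*n (F(n) = -3 + n*5 = -3 + 5*n)
h(M, Z) = -⅓ + 2/(M + Z)² (h(M, Z) = 2/(((M + Z)*(M + Z))) - 1*⅓ = 2/((M + Z)²) - ⅓ = 2/(M + Z)² - ⅓ = -⅓ + 2/(M + Z)²)
(44*23)*h(-5, F(6)) = (44*23)*(-⅓ + 2/(-5 + (-3 + 5*6))²) = 1012*(-⅓ + 2/(-5 + (-3 + 30))²) = 1012*(-⅓ + 2/(-5 + 27)²) = 1012*(-⅓ + 2/22²) = 1012*(-⅓ + 2*(1/484)) = 1012*(-⅓ + 1/242) = 1012*(-239/726) = -10994/33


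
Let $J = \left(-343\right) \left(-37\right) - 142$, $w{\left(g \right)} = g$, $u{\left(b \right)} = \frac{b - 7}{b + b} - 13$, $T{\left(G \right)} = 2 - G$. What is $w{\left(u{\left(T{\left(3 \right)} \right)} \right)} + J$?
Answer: $12540$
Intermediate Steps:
$u{\left(b \right)} = -13 + \frac{-7 + b}{2 b}$ ($u{\left(b \right)} = \frac{-7 + b}{2 b} - 13 = -13 + \frac{-7 + b}{2 b}$)
$J = 12549$ ($J = 12691 - 142 = 12549$)
$w{\left(u{\left(T{\left(3 \right)} \right)} \right)} + J = \frac{-7 - 25 \left(2 - 3\right)}{2 \left(2 - 3\right)} + 12549 = \frac{-7 - -25}{2 \left(-1\right)} + 12549 = \frac{1}{2} \left(-1\right) \left(-7 + 25\right) + 12549 = \frac{1}{2} \left(-1\right) 18 + 12549 = -9 + 12549 = 12540$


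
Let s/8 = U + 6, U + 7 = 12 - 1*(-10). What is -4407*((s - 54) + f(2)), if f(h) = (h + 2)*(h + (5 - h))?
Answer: -590538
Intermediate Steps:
U = 15 (U = -7 + (12 - 1*(-10)) = -7 + (12 + 10) = -7 + 22 = 15)
s = 168 (s = 8*(15 + 6) = 8*21 = 168)
f(h) = 10 + 5*h (f(h) = (2 + h)*5 = 10 + 5*h)
-4407*((s - 54) + f(2)) = -4407*((168 - 54) + (10 + 5*2)) = -4407*(114 + (10 + 10)) = -4407*(114 + 20) = -4407*134 = -590538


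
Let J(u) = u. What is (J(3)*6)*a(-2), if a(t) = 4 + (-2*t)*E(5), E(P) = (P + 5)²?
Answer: 7272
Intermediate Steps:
E(P) = (5 + P)²
a(t) = 4 - 200*t (a(t) = 4 + (-2*t)*(5 + 5)² = 4 - 2*t*10² = 4 - 2*t*100 = 4 - 200*t)
(J(3)*6)*a(-2) = (3*6)*(4 - 200*(-2)) = 18*(4 + 400) = 18*404 = 7272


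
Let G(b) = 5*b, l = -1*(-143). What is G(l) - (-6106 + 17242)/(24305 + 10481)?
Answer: 12430427/17393 ≈ 714.68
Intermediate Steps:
l = 143
G(l) - (-6106 + 17242)/(24305 + 10481) = 5*143 - (-6106 + 17242)/(24305 + 10481) = 715 - 11136/34786 = 715 - 1*5568/17393 = 715 - 5568/17393 = 12430427/17393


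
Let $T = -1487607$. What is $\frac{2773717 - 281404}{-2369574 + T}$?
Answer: $- \frac{830771}{1285727} \approx -0.64615$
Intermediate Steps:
$\frac{2773717 - 281404}{-2369574 + T} = \frac{2773717 - 281404}{-2369574 - 1487607} = \frac{2492313}{-3857181} = 2492313 \left(- \frac{1}{3857181}\right) = - \frac{830771}{1285727}$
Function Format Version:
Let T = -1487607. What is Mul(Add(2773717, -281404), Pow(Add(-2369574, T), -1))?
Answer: Rational(-830771, 1285727) ≈ -0.64615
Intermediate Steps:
Mul(Add(2773717, -281404), Pow(Add(-2369574, T), -1)) = Mul(Add(2773717, -281404), Pow(Add(-2369574, -1487607), -1)) = Mul(2492313, Pow(-3857181, -1)) = Mul(2492313, Rational(-1, 3857181)) = Rational(-830771, 1285727)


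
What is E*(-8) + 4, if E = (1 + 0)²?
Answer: -4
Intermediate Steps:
E = 1 (E = 1² = 1)
E*(-8) + 4 = 1*(-8) + 4 = -8 + 4 = -4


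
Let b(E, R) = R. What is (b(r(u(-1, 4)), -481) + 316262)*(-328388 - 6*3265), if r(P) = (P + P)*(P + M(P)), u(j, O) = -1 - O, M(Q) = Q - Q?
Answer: -109884840818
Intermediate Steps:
M(Q) = 0
r(P) = 2*P² (r(P) = (P + P)*(P + 0) = (2*P)*P = 2*P²)
(b(r(u(-1, 4)), -481) + 316262)*(-328388 - 6*3265) = (-481 + 316262)*(-328388 - 6*3265) = 315781*(-328388 - 19590) = 315781*(-347978) = -109884840818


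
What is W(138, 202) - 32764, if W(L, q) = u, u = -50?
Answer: -32814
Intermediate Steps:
W(L, q) = -50
W(138, 202) - 32764 = -50 - 32764 = -32814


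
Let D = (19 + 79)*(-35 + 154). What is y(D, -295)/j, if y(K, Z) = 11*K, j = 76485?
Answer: 128282/76485 ≈ 1.6772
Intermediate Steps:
D = 11662 (D = 98*119 = 11662)
y(D, -295)/j = (11*11662)/76485 = 128282*(1/76485) = 128282/76485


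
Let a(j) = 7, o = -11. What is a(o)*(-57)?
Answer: -399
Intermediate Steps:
a(o)*(-57) = 7*(-57) = -399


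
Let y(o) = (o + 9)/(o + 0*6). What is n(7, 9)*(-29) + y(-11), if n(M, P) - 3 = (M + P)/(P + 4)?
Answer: -17519/143 ≈ -122.51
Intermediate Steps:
n(M, P) = 3 + (M + P)/(4 + P) (n(M, P) = 3 + (M + P)/(P + 4) = 3 + (M + P)/(4 + P))
y(o) = (9 + o)/o (y(o) = (9 + o)/(o + 0) = (9 + o)/o)
n(7, 9)*(-29) + y(-11) = ((12 + 7 + 4*9)/(4 + 9))*(-29) + (9 - 11)/(-11) = ((12 + 7 + 36)/13)*(-29) - 1/11*(-2) = ((1/13)*55)*(-29) + 2/11 = (55/13)*(-29) + 2/11 = -1595/13 + 2/11 = -17519/143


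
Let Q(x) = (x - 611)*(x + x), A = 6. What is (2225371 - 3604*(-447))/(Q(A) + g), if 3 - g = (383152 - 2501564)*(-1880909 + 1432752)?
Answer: -3836359/949381173941 ≈ -4.0409e-6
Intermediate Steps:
g = -949381166681 (g = 3 - (383152 - 2501564)*(-1880909 + 1432752) = 3 - (-2118412)*(-448157) = 3 - 1*949381166684 = 3 - 949381166684 = -949381166681)
Q(x) = 2*x*(-611 + x) (Q(x) = (-611 + x)*(2*x) = 2*x*(-611 + x))
(2225371 - 3604*(-447))/(Q(A) + g) = (2225371 - 3604*(-447))/(2*6*(-611 + 6) - 949381166681) = (2225371 + 1610988)/(2*6*(-605) - 949381166681) = 3836359/(-7260 - 949381166681) = 3836359/(-949381173941) = 3836359*(-1/949381173941) = -3836359/949381173941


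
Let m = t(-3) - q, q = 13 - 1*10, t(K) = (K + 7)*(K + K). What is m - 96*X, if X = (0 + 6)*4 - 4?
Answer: -1947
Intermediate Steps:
t(K) = 2*K*(7 + K) (t(K) = (7 + K)*(2*K) = 2*K*(7 + K))
q = 3 (q = 13 - 10 = 3)
m = -27 (m = 2*(-3)*(7 - 3) - 1*3 = 2*(-3)*4 - 3 = -24 - 3 = -27)
X = 20 (X = 6*4 - 4 = 24 - 4 = 20)
m - 96*X = -27 - 96*20 = -27 - 1920 = -1947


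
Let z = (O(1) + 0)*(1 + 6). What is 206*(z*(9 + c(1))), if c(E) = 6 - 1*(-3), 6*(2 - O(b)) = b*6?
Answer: 25956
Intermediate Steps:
O(b) = 2 - b (O(b) = 2 - b*6/6 = 2 - b)
z = 7 (z = ((2 - 1*1) + 0)*(1 + 6) = ((2 - 1) + 0)*7 = (1 + 0)*7 = 1*7 = 7)
c(E) = 9 (c(E) = 6 + 3 = 9)
206*(z*(9 + c(1))) = 206*(7*(9 + 9)) = 206*(7*18) = 206*126 = 25956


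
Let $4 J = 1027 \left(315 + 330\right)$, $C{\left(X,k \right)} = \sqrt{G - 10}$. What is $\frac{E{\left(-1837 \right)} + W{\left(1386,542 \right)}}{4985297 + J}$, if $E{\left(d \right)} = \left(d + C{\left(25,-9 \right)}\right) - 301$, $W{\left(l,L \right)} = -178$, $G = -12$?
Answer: $- \frac{9264}{20603603} + \frac{4 i \sqrt{22}}{20603603} \approx -0.00044963 + 9.106 \cdot 10^{-7} i$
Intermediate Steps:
$C{\left(X,k \right)} = i \sqrt{22}$ ($C{\left(X,k \right)} = \sqrt{-12 - 10} = \sqrt{-22} = i \sqrt{22}$)
$J = \frac{662415}{4}$ ($J = \frac{1027 \left(315 + 330\right)}{4} = \frac{1027 \cdot 645}{4} = \frac{1}{4} \cdot 662415 = \frac{662415}{4} \approx 1.656 \cdot 10^{5}$)
$E{\left(d \right)} = -301 + d + i \sqrt{22}$ ($E{\left(d \right)} = \left(d + i \sqrt{22}\right) - 301 = -301 + d + i \sqrt{22}$)
$\frac{E{\left(-1837 \right)} + W{\left(1386,542 \right)}}{4985297 + J} = \frac{\left(-301 - 1837 + i \sqrt{22}\right) - 178}{4985297 + \frac{662415}{4}} = \frac{\left(-2138 + i \sqrt{22}\right) - 178}{\frac{20603603}{4}} = \left(-2316 + i \sqrt{22}\right) \frac{4}{20603603} = - \frac{9264}{20603603} + \frac{4 i \sqrt{22}}{20603603}$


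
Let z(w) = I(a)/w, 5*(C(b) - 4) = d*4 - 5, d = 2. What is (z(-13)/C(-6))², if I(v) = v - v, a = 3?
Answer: 0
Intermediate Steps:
C(b) = 23/5 (C(b) = 4 + (2*4 - 5)/5 = 4 + (8 - 5)/5 = 4 + (⅕)*3 = 4 + ⅗ = 23/5)
I(v) = 0
z(w) = 0 (z(w) = 0/w = 0)
(z(-13)/C(-6))² = (0/(23/5))² = (0*(5/23))² = 0² = 0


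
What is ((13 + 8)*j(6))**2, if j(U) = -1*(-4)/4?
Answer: 441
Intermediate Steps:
j(U) = 1 (j(U) = 4*(1/4) = 1)
((13 + 8)*j(6))**2 = ((13 + 8)*1)**2 = (21*1)**2 = 21**2 = 441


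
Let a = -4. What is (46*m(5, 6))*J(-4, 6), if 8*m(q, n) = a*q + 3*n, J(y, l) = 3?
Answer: -69/2 ≈ -34.500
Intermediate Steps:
m(q, n) = -q/2 + 3*n/8 (m(q, n) = (-4*q + 3*n)/8 = -q/2 + 3*n/8)
(46*m(5, 6))*J(-4, 6) = (46*(-1/2*5 + (3/8)*6))*3 = (46*(-5/2 + 9/4))*3 = (46*(-1/4))*3 = -23/2*3 = -69/2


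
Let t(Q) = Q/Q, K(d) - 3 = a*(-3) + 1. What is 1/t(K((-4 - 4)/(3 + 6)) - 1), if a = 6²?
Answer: 1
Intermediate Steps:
a = 36
K(d) = -104 (K(d) = 3 + (36*(-3) + 1) = 3 + (-108 + 1) = 3 - 107 = -104)
t(Q) = 1
1/t(K((-4 - 4)/(3 + 6)) - 1) = 1/1 = 1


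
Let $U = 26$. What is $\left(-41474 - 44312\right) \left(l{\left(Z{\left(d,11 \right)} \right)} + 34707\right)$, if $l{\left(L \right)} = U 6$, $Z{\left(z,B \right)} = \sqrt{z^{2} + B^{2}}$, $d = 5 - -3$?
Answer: $-2990757318$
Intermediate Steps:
$d = 8$ ($d = 5 + 3 = 8$)
$Z{\left(z,B \right)} = \sqrt{B^{2} + z^{2}}$
$l{\left(L \right)} = 156$ ($l{\left(L \right)} = 26 \cdot 6 = 156$)
$\left(-41474 - 44312\right) \left(l{\left(Z{\left(d,11 \right)} \right)} + 34707\right) = \left(-41474 - 44312\right) \left(156 + 34707\right) = \left(-85786\right) 34863 = -2990757318$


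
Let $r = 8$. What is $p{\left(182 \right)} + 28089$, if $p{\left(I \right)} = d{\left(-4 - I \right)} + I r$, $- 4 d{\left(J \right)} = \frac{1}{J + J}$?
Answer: $\frac{43962961}{1488} \approx 29545.0$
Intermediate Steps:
$d{\left(J \right)} = - \frac{1}{8 J}$ ($d{\left(J \right)} = - \frac{1}{4 \left(J + J\right)} = - \frac{1}{4 \cdot 2 J} = - \frac{\frac{1}{2} \frac{1}{J}}{4} = - \frac{1}{8 J}$)
$p{\left(I \right)} = 8 I - \frac{1}{8 \left(-4 - I\right)}$ ($p{\left(I \right)} = - \frac{1}{8 \left(-4 - I\right)} + I 8 = - \frac{1}{8 \left(-4 - I\right)} + 8 I = 8 I - \frac{1}{8 \left(-4 - I\right)}$)
$p{\left(182 \right)} + 28089 = \frac{1 + 64 \cdot 182 \left(4 + 182\right)}{8 \left(4 + 182\right)} + 28089 = \frac{1 + 64 \cdot 182 \cdot 186}{8 \cdot 186} + 28089 = \frac{1}{8} \cdot \frac{1}{186} \left(1 + 2166528\right) + 28089 = \frac{1}{8} \cdot \frac{1}{186} \cdot 2166529 + 28089 = \frac{2166529}{1488} + 28089 = \frac{43962961}{1488}$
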